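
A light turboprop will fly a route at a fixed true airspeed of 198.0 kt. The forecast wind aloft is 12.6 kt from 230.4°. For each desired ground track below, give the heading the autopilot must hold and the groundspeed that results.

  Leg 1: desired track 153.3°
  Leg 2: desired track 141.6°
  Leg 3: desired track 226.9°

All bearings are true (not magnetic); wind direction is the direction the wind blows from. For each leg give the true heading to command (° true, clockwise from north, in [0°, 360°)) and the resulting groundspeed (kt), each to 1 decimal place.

Leg 1: heading=156.9°, groundspeed=194.8 kt
Leg 2: heading=145.2°, groundspeed=197.3 kt
Leg 3: heading=227.1°, groundspeed=185.4 kt

Leg 1: desired track 153.3°; wind correction +3.6° → command heading 156.9°, groundspeed 194.8 kt
Leg 2: desired track 141.6°; wind correction +3.6° → command heading 145.2°, groundspeed 197.3 kt
Leg 3: desired track 226.9°; wind correction +0.2° → command heading 227.1°, groundspeed 185.4 kt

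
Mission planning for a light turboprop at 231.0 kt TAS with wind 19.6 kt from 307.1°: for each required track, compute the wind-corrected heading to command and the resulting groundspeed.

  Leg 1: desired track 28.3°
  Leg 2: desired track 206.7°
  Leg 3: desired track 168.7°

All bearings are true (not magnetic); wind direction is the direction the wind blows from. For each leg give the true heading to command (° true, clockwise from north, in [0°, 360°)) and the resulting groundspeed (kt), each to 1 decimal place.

Leg 1: desired track 28.3°; wind correction -4.8° → command heading 23.5°, groundspeed 227.2 kt
Leg 2: desired track 206.7°; wind correction +4.8° → command heading 211.5°, groundspeed 233.7 kt
Leg 3: desired track 168.7°; wind correction +3.2° → command heading 171.9°, groundspeed 245.3 kt

Leg 1: heading=23.5°, groundspeed=227.2 kt
Leg 2: heading=211.5°, groundspeed=233.7 kt
Leg 3: heading=171.9°, groundspeed=245.3 kt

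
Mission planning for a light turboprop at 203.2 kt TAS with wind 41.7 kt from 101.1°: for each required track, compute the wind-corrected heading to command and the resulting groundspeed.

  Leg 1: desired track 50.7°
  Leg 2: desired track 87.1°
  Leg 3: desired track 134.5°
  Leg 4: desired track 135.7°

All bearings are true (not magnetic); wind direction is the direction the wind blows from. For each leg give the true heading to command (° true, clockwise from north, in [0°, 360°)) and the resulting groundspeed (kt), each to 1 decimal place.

Leg 1: desired track 50.7°; wind correction +9.1° → command heading 59.8°, groundspeed 174.1 kt
Leg 2: desired track 87.1°; wind correction +2.8° → command heading 89.9°, groundspeed 162.5 kt
Leg 3: desired track 134.5°; wind correction -6.5° → command heading 128.0°, groundspeed 167.1 kt
Leg 4: desired track 135.7°; wind correction -6.7° → command heading 129.0°, groundspeed 167.5 kt

Leg 1: heading=59.8°, groundspeed=174.1 kt
Leg 2: heading=89.9°, groundspeed=162.5 kt
Leg 3: heading=128.0°, groundspeed=167.1 kt
Leg 4: heading=129.0°, groundspeed=167.5 kt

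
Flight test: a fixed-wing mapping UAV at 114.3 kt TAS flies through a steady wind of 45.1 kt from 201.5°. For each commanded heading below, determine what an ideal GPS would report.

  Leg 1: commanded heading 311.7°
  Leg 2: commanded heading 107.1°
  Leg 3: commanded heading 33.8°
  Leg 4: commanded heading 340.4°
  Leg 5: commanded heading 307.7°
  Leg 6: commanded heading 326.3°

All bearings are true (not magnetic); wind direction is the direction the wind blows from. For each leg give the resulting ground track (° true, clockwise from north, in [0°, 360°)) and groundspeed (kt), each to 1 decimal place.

Leg 1: track=329.8°, groundspeed=136.6 kt
Leg 2: track=86.2°, groundspeed=126.1 kt
Leg 3: track=30.3°, groundspeed=158.7 kt
Leg 4: track=351.7°, groundspeed=151.2 kt
Leg 5: track=326.5°, groundspeed=134.1 kt
Leg 6: track=341.1°, groundspeed=144.9 kt

Leg 1: heading 311.7°; drift +18.1° → track 329.8°, groundspeed 136.6 kt
Leg 2: heading 107.1°; drift -20.9° → track 86.2°, groundspeed 126.1 kt
Leg 3: heading 33.8°; drift -3.5° → track 30.3°, groundspeed 158.7 kt
Leg 4: heading 340.4°; drift +11.3° → track 351.7°, groundspeed 151.2 kt
Leg 5: heading 307.7°; drift +18.8° → track 326.5°, groundspeed 134.1 kt
Leg 6: heading 326.3°; drift +14.8° → track 341.1°, groundspeed 144.9 kt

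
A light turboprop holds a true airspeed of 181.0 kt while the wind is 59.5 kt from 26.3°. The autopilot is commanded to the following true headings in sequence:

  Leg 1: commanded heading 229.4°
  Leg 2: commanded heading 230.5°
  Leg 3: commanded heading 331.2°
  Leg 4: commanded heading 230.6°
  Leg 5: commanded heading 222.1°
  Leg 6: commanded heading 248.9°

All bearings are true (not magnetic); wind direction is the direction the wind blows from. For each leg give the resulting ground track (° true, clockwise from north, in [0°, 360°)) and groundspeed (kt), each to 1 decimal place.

Leg 1: heading 229.4°; drift -5.7° → track 223.7°, groundspeed 236.9 kt
Leg 2: heading 230.5°; drift -5.9° → track 224.6°, groundspeed 236.5 kt
Leg 3: heading 331.2°; drift -18.4° → track 312.8°, groundspeed 154.8 kt
Leg 4: heading 230.6°; drift -5.9° → track 224.7°, groundspeed 236.5 kt
Leg 5: heading 222.1°; drift -3.9° → track 218.2°, groundspeed 238.8 kt
Leg 6: heading 248.9°; drift -10.2° → track 238.7°, groundspeed 228.4 kt

Leg 1: track=223.7°, groundspeed=236.9 kt
Leg 2: track=224.6°, groundspeed=236.5 kt
Leg 3: track=312.8°, groundspeed=154.8 kt
Leg 4: track=224.7°, groundspeed=236.5 kt
Leg 5: track=218.2°, groundspeed=238.8 kt
Leg 6: track=238.7°, groundspeed=228.4 kt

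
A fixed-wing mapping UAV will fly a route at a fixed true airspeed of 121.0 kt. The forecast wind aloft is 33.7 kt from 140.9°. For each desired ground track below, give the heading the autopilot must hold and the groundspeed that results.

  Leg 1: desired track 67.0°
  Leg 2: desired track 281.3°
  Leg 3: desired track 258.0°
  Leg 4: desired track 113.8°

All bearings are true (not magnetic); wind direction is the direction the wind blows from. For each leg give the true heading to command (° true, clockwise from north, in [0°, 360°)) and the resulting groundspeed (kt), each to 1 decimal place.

Leg 1: heading=82.5°, groundspeed=107.2 kt
Leg 2: heading=271.1°, groundspeed=145.0 kt
Leg 3: heading=243.6°, groundspeed=132.6 kt
Leg 4: heading=121.1°, groundspeed=90.0 kt

Leg 1: desired track 67.0°; wind correction +15.5° → command heading 82.5°, groundspeed 107.2 kt
Leg 2: desired track 281.3°; wind correction -10.2° → command heading 271.1°, groundspeed 145.0 kt
Leg 3: desired track 258.0°; wind correction -14.4° → command heading 243.6°, groundspeed 132.6 kt
Leg 4: desired track 113.8°; wind correction +7.3° → command heading 121.1°, groundspeed 90.0 kt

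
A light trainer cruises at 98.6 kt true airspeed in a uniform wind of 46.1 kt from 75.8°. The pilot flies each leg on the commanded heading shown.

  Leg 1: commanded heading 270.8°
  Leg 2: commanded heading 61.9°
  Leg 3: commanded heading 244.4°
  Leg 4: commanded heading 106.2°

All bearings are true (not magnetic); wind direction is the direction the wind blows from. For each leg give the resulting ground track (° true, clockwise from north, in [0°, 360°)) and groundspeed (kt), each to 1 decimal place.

Leg 1: track=266.0°, groundspeed=143.6 kt
Leg 2: track=50.3°, groundspeed=55.0 kt
Leg 3: track=248.0°, groundspeed=144.1 kt
Leg 4: track=127.8°, groundspeed=63.3 kt

Leg 1: heading 270.8°; drift -4.8° → track 266.0°, groundspeed 143.6 kt
Leg 2: heading 61.9°; drift -11.6° → track 50.3°, groundspeed 55.0 kt
Leg 3: heading 244.4°; drift +3.6° → track 248.0°, groundspeed 144.1 kt
Leg 4: heading 106.2°; drift +21.6° → track 127.8°, groundspeed 63.3 kt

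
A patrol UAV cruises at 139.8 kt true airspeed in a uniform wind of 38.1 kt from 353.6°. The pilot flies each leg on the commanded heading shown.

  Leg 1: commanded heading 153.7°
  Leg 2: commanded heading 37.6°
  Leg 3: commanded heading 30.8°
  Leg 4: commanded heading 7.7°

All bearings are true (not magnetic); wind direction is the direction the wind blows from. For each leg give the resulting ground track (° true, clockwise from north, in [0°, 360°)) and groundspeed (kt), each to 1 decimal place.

Leg 1: track=157.9°, groundspeed=176.1 kt
Leg 2: track=50.9°, groundspeed=115.5 kt
Leg 3: track=42.7°, groundspeed=111.8 kt
Leg 4: track=12.9°, groundspeed=103.3 kt

Leg 1: heading 153.7°; drift +4.2° → track 157.9°, groundspeed 176.1 kt
Leg 2: heading 37.6°; drift +13.3° → track 50.9°, groundspeed 115.5 kt
Leg 3: heading 30.8°; drift +11.9° → track 42.7°, groundspeed 111.8 kt
Leg 4: heading 7.7°; drift +5.2° → track 12.9°, groundspeed 103.3 kt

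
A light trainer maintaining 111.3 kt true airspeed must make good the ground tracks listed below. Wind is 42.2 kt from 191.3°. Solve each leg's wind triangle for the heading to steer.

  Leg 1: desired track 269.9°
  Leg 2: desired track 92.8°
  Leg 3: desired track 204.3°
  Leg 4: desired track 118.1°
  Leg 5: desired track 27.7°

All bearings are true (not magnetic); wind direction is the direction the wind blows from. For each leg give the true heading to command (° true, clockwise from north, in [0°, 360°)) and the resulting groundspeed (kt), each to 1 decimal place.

Leg 1: heading=248.1°, groundspeed=95.0 kt
Leg 2: heading=114.8°, groundspeed=109.4 kt
Leg 3: heading=199.4°, groundspeed=69.8 kt
Leg 4: heading=139.4°, groundspeed=91.5 kt
Leg 5: heading=33.8°, groundspeed=151.1 kt

Leg 1: desired track 269.9°; wind correction -21.8° → command heading 248.1°, groundspeed 95.0 kt
Leg 2: desired track 92.8°; wind correction +22.0° → command heading 114.8°, groundspeed 109.4 kt
Leg 3: desired track 204.3°; wind correction -4.9° → command heading 199.4°, groundspeed 69.8 kt
Leg 4: desired track 118.1°; wind correction +21.3° → command heading 139.4°, groundspeed 91.5 kt
Leg 5: desired track 27.7°; wind correction +6.1° → command heading 33.8°, groundspeed 151.1 kt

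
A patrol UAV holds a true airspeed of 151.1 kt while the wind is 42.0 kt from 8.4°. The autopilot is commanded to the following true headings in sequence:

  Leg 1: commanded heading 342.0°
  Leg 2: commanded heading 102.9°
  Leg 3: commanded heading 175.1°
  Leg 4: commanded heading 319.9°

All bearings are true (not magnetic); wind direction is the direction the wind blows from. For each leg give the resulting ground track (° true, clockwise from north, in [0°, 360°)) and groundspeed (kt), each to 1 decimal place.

Leg 1: track=332.7°, groundspeed=115.0 kt
Leg 2: track=118.1°, groundspeed=160.0 kt
Leg 3: track=178.0°, groundspeed=192.2 kt
Leg 4: track=305.6°, groundspeed=127.2 kt

Leg 1: heading 342.0°; drift -9.3° → track 332.7°, groundspeed 115.0 kt
Leg 2: heading 102.9°; drift +15.2° → track 118.1°, groundspeed 160.0 kt
Leg 3: heading 175.1°; drift +2.9° → track 178.0°, groundspeed 192.2 kt
Leg 4: heading 319.9°; drift -14.3° → track 305.6°, groundspeed 127.2 kt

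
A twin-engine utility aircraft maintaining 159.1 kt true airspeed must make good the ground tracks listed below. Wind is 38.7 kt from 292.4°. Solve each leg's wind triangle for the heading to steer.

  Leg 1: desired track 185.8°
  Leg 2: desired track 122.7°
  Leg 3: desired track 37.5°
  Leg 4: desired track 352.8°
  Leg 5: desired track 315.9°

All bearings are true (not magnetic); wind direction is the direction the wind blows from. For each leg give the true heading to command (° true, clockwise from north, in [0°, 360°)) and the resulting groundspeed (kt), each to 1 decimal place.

Leg 1: heading=199.3°, groundspeed=165.8 kt
Leg 2: heading=125.2°, groundspeed=197.0 kt
Leg 3: heading=23.9°, groundspeed=164.7 kt
Leg 4: heading=340.6°, groundspeed=136.4 kt
Leg 5: heading=310.3°, groundspeed=122.9 kt

Leg 1: desired track 185.8°; wind correction +13.5° → command heading 199.3°, groundspeed 165.8 kt
Leg 2: desired track 122.7°; wind correction +2.5° → command heading 125.2°, groundspeed 197.0 kt
Leg 3: desired track 37.5°; wind correction -13.6° → command heading 23.9°, groundspeed 164.7 kt
Leg 4: desired track 352.8°; wind correction -12.2° → command heading 340.6°, groundspeed 136.4 kt
Leg 5: desired track 315.9°; wind correction -5.6° → command heading 310.3°, groundspeed 122.9 kt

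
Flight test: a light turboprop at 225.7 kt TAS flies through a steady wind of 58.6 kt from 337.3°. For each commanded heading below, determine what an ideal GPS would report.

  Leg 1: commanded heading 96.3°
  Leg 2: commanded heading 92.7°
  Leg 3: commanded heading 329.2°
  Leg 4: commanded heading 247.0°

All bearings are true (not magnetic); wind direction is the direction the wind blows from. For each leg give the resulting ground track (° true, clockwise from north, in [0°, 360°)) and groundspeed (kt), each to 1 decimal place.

Leg 1: track=107.7°, groundspeed=259.2 kt
Leg 2: track=104.6°, groundspeed=256.4 kt
Leg 3: track=326.4°, groundspeed=167.9 kt
Leg 4: track=232.5°, groundspeed=233.5 kt

Leg 1: heading 96.3°; drift +11.4° → track 107.7°, groundspeed 259.2 kt
Leg 2: heading 92.7°; drift +11.9° → track 104.6°, groundspeed 256.4 kt
Leg 3: heading 329.2°; drift -2.8° → track 326.4°, groundspeed 167.9 kt
Leg 4: heading 247.0°; drift -14.5° → track 232.5°, groundspeed 233.5 kt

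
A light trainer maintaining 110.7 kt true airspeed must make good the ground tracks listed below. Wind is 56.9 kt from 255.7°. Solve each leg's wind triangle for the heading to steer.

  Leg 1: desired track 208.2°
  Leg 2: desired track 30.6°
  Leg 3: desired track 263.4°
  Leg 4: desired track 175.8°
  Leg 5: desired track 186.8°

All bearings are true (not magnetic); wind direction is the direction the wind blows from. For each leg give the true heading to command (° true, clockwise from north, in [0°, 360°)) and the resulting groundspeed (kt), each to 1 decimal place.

Leg 1: heading=230.5°, groundspeed=64.0 kt
Leg 2: heading=9.2°, groundspeed=143.3 kt
Leg 3: heading=259.5°, groundspeed=54.1 kt
Leg 4: heading=206.2°, groundspeed=85.5 kt
Leg 5: heading=215.5°, groundspeed=76.7 kt

Leg 1: desired track 208.2°; wind correction +22.3° → command heading 230.5°, groundspeed 64.0 kt
Leg 2: desired track 30.6°; wind correction -21.4° → command heading 9.2°, groundspeed 143.3 kt
Leg 3: desired track 263.4°; wind correction -3.9° → command heading 259.5°, groundspeed 54.1 kt
Leg 4: desired track 175.8°; wind correction +30.4° → command heading 206.2°, groundspeed 85.5 kt
Leg 5: desired track 186.8°; wind correction +28.7° → command heading 215.5°, groundspeed 76.7 kt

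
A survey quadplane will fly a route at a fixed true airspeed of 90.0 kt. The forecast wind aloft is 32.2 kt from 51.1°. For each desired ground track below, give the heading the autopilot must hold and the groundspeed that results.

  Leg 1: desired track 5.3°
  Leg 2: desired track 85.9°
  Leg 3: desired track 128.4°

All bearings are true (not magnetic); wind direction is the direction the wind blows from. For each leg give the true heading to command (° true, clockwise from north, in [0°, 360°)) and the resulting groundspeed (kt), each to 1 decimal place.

Leg 1: desired track 5.3°; wind correction +14.9° → command heading 20.2°, groundspeed 64.5 kt
Leg 2: desired track 85.9°; wind correction -11.8° → command heading 74.1°, groundspeed 61.7 kt
Leg 3: desired track 128.4°; wind correction -20.4° → command heading 108.0°, groundspeed 77.3 kt

Leg 1: heading=20.2°, groundspeed=64.5 kt
Leg 2: heading=74.1°, groundspeed=61.7 kt
Leg 3: heading=108.0°, groundspeed=77.3 kt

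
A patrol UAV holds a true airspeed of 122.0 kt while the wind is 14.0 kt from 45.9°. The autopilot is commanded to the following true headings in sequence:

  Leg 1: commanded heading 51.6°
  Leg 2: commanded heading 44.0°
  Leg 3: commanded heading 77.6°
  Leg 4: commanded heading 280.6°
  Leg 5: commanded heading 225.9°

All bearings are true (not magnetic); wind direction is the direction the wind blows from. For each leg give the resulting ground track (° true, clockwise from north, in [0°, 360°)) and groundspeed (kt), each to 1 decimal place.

Leg 1: heading 51.6°; drift +0.7° → track 52.3°, groundspeed 108.1 kt
Leg 2: heading 44.0°; drift -0.2° → track 43.8°, groundspeed 108.0 kt
Leg 3: heading 77.6°; drift +3.8° → track 81.4°, groundspeed 110.3 kt
Leg 4: heading 280.6°; drift -5.0° → track 275.6°, groundspeed 130.6 kt
Leg 5: heading 225.9°; drift +0.0° → track 225.9°, groundspeed 136.0 kt

Leg 1: track=52.3°, groundspeed=108.1 kt
Leg 2: track=43.8°, groundspeed=108.0 kt
Leg 3: track=81.4°, groundspeed=110.3 kt
Leg 4: track=275.6°, groundspeed=130.6 kt
Leg 5: track=225.9°, groundspeed=136.0 kt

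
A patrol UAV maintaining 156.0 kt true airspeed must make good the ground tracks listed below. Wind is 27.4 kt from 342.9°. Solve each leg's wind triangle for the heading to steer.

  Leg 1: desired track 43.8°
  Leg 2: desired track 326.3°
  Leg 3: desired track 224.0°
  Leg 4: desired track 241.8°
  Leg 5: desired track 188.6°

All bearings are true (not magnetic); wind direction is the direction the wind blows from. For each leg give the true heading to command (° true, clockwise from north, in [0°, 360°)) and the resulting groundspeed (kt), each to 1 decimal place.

Leg 1: heading=35.0°, groundspeed=140.8 kt
Leg 2: heading=329.2°, groundspeed=129.5 kt
Leg 3: heading=232.8°, groundspeed=167.4 kt
Leg 4: heading=251.7°, groundspeed=158.9 kt
Leg 5: heading=193.0°, groundspeed=180.2 kt

Leg 1: desired track 43.8°; wind correction -8.8° → command heading 35.0°, groundspeed 140.8 kt
Leg 2: desired track 326.3°; wind correction +2.9° → command heading 329.2°, groundspeed 129.5 kt
Leg 3: desired track 224.0°; wind correction +8.8° → command heading 232.8°, groundspeed 167.4 kt
Leg 4: desired track 241.8°; wind correction +9.9° → command heading 251.7°, groundspeed 158.9 kt
Leg 5: desired track 188.6°; wind correction +4.4° → command heading 193.0°, groundspeed 180.2 kt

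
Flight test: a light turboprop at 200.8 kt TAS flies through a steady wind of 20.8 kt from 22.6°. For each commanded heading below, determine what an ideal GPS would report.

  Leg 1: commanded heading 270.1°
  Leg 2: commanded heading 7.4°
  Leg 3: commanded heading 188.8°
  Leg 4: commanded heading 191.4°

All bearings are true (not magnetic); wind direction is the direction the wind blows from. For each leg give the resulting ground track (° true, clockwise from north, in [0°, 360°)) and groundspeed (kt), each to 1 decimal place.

Leg 1: heading 270.1°; drift -5.3° → track 264.8°, groundspeed 209.6 kt
Leg 2: heading 7.4°; drift -1.7° → track 5.7°, groundspeed 180.8 kt
Leg 3: heading 188.8°; drift +1.3° → track 190.1°, groundspeed 221.1 kt
Leg 4: heading 191.4°; drift +1.0° → track 192.4°, groundspeed 221.2 kt

Leg 1: track=264.8°, groundspeed=209.6 kt
Leg 2: track=5.7°, groundspeed=180.8 kt
Leg 3: track=190.1°, groundspeed=221.1 kt
Leg 4: track=192.4°, groundspeed=221.2 kt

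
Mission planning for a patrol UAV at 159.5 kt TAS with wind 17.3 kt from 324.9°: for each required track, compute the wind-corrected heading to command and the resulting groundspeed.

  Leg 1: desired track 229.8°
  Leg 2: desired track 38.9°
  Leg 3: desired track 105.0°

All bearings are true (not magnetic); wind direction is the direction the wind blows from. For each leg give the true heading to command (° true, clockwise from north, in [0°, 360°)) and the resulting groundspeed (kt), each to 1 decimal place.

Leg 1: heading=236.0°, groundspeed=160.1 kt
Leg 2: heading=32.9°, groundspeed=153.9 kt
Leg 3: heading=101.0°, groundspeed=172.4 kt

Leg 1: desired track 229.8°; wind correction +6.2° → command heading 236.0°, groundspeed 160.1 kt
Leg 2: desired track 38.9°; wind correction -6.0° → command heading 32.9°, groundspeed 153.9 kt
Leg 3: desired track 105.0°; wind correction -4.0° → command heading 101.0°, groundspeed 172.4 kt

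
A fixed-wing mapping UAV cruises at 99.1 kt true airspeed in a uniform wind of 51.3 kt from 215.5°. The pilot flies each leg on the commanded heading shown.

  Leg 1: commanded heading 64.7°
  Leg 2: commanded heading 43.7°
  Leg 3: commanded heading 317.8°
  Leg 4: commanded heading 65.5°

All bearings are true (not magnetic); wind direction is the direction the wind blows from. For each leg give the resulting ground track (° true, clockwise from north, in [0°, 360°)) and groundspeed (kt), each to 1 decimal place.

Leg 1: track=54.8°, groundspeed=146.0 kt
Leg 2: track=40.9°, groundspeed=150.1 kt
Leg 3: track=342.3°, groundspeed=120.9 kt
Leg 4: track=55.4°, groundspeed=145.8 kt

Leg 1: heading 64.7°; drift -9.9° → track 54.8°, groundspeed 146.0 kt
Leg 2: heading 43.7°; drift -2.8° → track 40.9°, groundspeed 150.1 kt
Leg 3: heading 317.8°; drift +24.5° → track 342.3°, groundspeed 120.9 kt
Leg 4: heading 65.5°; drift -10.1° → track 55.4°, groundspeed 145.8 kt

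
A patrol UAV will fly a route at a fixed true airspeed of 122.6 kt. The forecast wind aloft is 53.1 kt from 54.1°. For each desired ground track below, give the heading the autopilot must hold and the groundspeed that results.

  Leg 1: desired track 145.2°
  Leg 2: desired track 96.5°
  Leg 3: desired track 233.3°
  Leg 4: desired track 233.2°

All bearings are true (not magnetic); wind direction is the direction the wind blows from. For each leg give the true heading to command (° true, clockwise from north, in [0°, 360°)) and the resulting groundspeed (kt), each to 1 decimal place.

Leg 1: heading=119.5°, groundspeed=111.5 kt
Leg 2: heading=79.5°, groundspeed=78.0 kt
Leg 3: heading=233.0°, groundspeed=175.7 kt
Leg 4: heading=232.8°, groundspeed=175.7 kt

Leg 1: desired track 145.2°; wind correction -25.7° → command heading 119.5°, groundspeed 111.5 kt
Leg 2: desired track 96.5°; wind correction -17.0° → command heading 79.5°, groundspeed 78.0 kt
Leg 3: desired track 233.3°; wind correction -0.3° → command heading 233.0°, groundspeed 175.7 kt
Leg 4: desired track 233.2°; wind correction -0.4° → command heading 232.8°, groundspeed 175.7 kt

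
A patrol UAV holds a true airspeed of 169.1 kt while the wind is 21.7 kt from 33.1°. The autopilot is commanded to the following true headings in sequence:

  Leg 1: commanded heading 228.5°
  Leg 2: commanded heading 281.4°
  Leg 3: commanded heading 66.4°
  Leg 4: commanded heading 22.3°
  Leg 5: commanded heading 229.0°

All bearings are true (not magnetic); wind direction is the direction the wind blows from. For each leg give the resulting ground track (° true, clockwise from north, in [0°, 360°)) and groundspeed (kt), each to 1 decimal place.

Leg 1: track=226.8°, groundspeed=190.1 kt
Leg 2: track=274.9°, groundspeed=178.3 kt
Leg 3: track=70.9°, groundspeed=151.4 kt
Leg 4: track=20.7°, groundspeed=147.8 kt
Leg 5: track=227.2°, groundspeed=190.1 kt

Leg 1: heading 228.5°; drift -1.7° → track 226.8°, groundspeed 190.1 kt
Leg 2: heading 281.4°; drift -6.5° → track 274.9°, groundspeed 178.3 kt
Leg 3: heading 66.4°; drift +4.5° → track 70.9°, groundspeed 151.4 kt
Leg 4: heading 22.3°; drift -1.6° → track 20.7°, groundspeed 147.8 kt
Leg 5: heading 229.0°; drift -1.8° → track 227.2°, groundspeed 190.1 kt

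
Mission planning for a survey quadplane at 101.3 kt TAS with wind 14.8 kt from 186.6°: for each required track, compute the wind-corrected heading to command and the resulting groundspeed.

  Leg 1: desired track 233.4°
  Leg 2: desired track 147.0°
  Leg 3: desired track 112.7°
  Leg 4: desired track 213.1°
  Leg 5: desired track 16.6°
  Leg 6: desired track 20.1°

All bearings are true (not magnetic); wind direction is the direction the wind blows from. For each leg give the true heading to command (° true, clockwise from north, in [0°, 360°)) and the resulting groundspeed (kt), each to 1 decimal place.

Leg 1: heading=227.3°, groundspeed=90.6 kt
Leg 2: heading=152.3°, groundspeed=89.5 kt
Leg 3: heading=120.8°, groundspeed=96.2 kt
Leg 4: heading=209.4°, groundspeed=87.8 kt
Leg 5: heading=18.1°, groundspeed=115.8 kt
Leg 6: heading=22.1°, groundspeed=115.6 kt

Leg 1: desired track 233.4°; wind correction -6.1° → command heading 227.3°, groundspeed 90.6 kt
Leg 2: desired track 147.0°; wind correction +5.3° → command heading 152.3°, groundspeed 89.5 kt
Leg 3: desired track 112.7°; wind correction +8.1° → command heading 120.8°, groundspeed 96.2 kt
Leg 4: desired track 213.1°; wind correction -3.7° → command heading 209.4°, groundspeed 87.8 kt
Leg 5: desired track 16.6°; wind correction +1.5° → command heading 18.1°, groundspeed 115.8 kt
Leg 6: desired track 20.1°; wind correction +2.0° → command heading 22.1°, groundspeed 115.6 kt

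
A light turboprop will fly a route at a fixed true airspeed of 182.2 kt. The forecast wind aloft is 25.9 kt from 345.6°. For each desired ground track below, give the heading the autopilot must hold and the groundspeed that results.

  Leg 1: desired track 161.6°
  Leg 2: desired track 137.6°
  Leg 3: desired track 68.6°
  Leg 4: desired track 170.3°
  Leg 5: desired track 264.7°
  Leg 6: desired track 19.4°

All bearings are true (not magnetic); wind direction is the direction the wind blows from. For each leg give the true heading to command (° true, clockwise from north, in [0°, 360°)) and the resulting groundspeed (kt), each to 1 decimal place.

Leg 1: heading=161.0°, groundspeed=208.0 kt
Leg 2: heading=133.8°, groundspeed=204.7 kt
Leg 3: heading=60.5°, groundspeed=177.2 kt
Leg 4: heading=171.0°, groundspeed=208.0 kt
Leg 5: heading=272.8°, groundspeed=176.3 kt
Leg 6: heading=14.9°, groundspeed=160.1 kt

Leg 1: desired track 161.6°; wind correction -0.6° → command heading 161.0°, groundspeed 208.0 kt
Leg 2: desired track 137.6°; wind correction -3.8° → command heading 133.8°, groundspeed 204.7 kt
Leg 3: desired track 68.6°; wind correction -8.1° → command heading 60.5°, groundspeed 177.2 kt
Leg 4: desired track 170.3°; wind correction +0.7° → command heading 171.0°, groundspeed 208.0 kt
Leg 5: desired track 264.7°; wind correction +8.1° → command heading 272.8°, groundspeed 176.3 kt
Leg 6: desired track 19.4°; wind correction -4.5° → command heading 14.9°, groundspeed 160.1 kt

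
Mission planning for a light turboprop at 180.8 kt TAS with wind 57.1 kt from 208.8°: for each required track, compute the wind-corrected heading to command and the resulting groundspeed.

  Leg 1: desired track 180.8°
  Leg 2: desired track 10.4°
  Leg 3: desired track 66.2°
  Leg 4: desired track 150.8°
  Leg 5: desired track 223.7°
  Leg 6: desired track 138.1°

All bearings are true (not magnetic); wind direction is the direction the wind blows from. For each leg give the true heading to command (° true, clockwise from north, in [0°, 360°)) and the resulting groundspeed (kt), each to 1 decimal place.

Leg 1: heading=189.3°, groundspeed=128.4 kt
Leg 2: heading=4.7°, groundspeed=234.1 kt
Leg 3: heading=77.3°, groundspeed=222.8 kt
Leg 4: heading=166.3°, groundspeed=143.9 kt
Leg 5: heading=219.0°, groundspeed=125.0 kt
Leg 6: heading=155.4°, groundspeed=153.7 kt

Leg 1: desired track 180.8°; wind correction +8.5° → command heading 189.3°, groundspeed 128.4 kt
Leg 2: desired track 10.4°; wind correction -5.7° → command heading 4.7°, groundspeed 234.1 kt
Leg 3: desired track 66.2°; wind correction +11.1° → command heading 77.3°, groundspeed 222.8 kt
Leg 4: desired track 150.8°; wind correction +15.5° → command heading 166.3°, groundspeed 143.9 kt
Leg 5: desired track 223.7°; wind correction -4.7° → command heading 219.0°, groundspeed 125.0 kt
Leg 6: desired track 138.1°; wind correction +17.3° → command heading 155.4°, groundspeed 153.7 kt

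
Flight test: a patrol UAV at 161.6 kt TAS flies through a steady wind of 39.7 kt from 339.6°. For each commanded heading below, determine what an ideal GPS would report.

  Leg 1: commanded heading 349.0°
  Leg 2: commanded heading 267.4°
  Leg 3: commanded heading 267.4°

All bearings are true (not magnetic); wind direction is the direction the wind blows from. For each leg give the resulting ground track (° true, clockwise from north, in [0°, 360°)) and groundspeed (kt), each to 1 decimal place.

Leg 1: heading 349.0°; drift +3.0° → track 352.0°, groundspeed 122.6 kt
Leg 2: heading 267.4°; drift -14.2° → track 253.2°, groundspeed 154.2 kt
Leg 3: heading 267.4°; drift -14.2° → track 253.2°, groundspeed 154.2 kt

Leg 1: track=352.0°, groundspeed=122.6 kt
Leg 2: track=253.2°, groundspeed=154.2 kt
Leg 3: track=253.2°, groundspeed=154.2 kt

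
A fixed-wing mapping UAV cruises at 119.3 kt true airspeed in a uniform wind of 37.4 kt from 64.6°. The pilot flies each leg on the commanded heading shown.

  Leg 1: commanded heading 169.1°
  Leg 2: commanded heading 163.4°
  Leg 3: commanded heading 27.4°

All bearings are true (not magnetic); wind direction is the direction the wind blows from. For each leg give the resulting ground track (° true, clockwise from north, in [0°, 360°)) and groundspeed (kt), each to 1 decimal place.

Leg 1: heading 169.1°; drift +15.7° → track 184.8°, groundspeed 133.7 kt
Leg 2: heading 163.4°; drift +16.5° → track 179.9°, groundspeed 130.4 kt
Leg 3: heading 27.4°; drift -14.2° → track 13.2°, groundspeed 92.3 kt

Leg 1: track=184.8°, groundspeed=133.7 kt
Leg 2: track=179.9°, groundspeed=130.4 kt
Leg 3: track=13.2°, groundspeed=92.3 kt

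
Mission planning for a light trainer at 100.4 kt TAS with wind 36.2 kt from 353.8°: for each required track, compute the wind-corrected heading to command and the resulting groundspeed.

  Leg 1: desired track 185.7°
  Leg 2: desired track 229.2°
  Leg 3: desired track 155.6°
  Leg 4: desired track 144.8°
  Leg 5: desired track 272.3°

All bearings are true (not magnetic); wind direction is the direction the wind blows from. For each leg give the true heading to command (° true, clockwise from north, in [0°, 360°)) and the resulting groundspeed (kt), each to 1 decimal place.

Leg 1: heading=190.0°, groundspeed=135.5 kt
Leg 2: heading=246.5°, groundspeed=116.4 kt
Leg 3: heading=149.1°, groundspeed=134.2 kt
Leg 4: heading=134.7°, groundspeed=130.5 kt
Leg 5: heading=293.2°, groundspeed=88.4 kt

Leg 1: desired track 185.7°; wind correction +4.3° → command heading 190.0°, groundspeed 135.5 kt
Leg 2: desired track 229.2°; wind correction +17.3° → command heading 246.5°, groundspeed 116.4 kt
Leg 3: desired track 155.6°; wind correction -6.5° → command heading 149.1°, groundspeed 134.2 kt
Leg 4: desired track 144.8°; wind correction -10.1° → command heading 134.7°, groundspeed 130.5 kt
Leg 5: desired track 272.3°; wind correction +20.9° → command heading 293.2°, groundspeed 88.4 kt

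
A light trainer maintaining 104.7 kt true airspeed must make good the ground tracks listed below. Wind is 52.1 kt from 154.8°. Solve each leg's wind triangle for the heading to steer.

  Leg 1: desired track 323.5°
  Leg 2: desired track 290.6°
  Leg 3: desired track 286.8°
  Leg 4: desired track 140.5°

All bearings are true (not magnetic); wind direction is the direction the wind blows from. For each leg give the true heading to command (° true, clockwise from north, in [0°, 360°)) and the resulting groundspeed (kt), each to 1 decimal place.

Leg 1: heading=317.9°, groundspeed=155.3 kt
Leg 2: heading=270.3°, groundspeed=135.5 kt
Leg 3: heading=265.1°, groundspeed=132.1 kt
Leg 4: heading=147.6°, groundspeed=53.4 kt

Leg 1: desired track 323.5°; wind correction -5.6° → command heading 317.9°, groundspeed 155.3 kt
Leg 2: desired track 290.6°; wind correction -20.3° → command heading 270.3°, groundspeed 135.5 kt
Leg 3: desired track 286.8°; wind correction -21.7° → command heading 265.1°, groundspeed 132.1 kt
Leg 4: desired track 140.5°; wind correction +7.1° → command heading 147.6°, groundspeed 53.4 kt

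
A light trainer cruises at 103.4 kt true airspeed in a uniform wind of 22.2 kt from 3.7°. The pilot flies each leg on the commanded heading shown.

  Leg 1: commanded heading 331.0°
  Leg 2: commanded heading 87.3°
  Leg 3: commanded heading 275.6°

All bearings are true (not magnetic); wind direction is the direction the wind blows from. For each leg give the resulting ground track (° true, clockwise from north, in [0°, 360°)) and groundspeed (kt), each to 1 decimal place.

Leg 1: track=322.9°, groundspeed=85.6 kt
Leg 2: track=99.6°, groundspeed=103.3 kt
Leg 3: track=263.4°, groundspeed=105.0 kt

Leg 1: heading 331.0°; drift -8.1° → track 322.9°, groundspeed 85.6 kt
Leg 2: heading 87.3°; drift +12.3° → track 99.6°, groundspeed 103.3 kt
Leg 3: heading 275.6°; drift -12.2° → track 263.4°, groundspeed 105.0 kt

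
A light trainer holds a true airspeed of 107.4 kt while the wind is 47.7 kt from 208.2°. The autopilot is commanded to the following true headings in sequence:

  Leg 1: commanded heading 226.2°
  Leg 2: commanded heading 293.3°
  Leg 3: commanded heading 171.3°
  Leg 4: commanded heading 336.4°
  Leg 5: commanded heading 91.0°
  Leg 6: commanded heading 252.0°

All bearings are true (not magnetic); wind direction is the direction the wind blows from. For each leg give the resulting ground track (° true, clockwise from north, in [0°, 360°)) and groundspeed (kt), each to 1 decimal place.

Leg 1: heading 226.2°; drift +13.4° → track 239.6°, groundspeed 63.8 kt
Leg 2: heading 293.3°; drift +24.7° → track 318.0°, groundspeed 113.7 kt
Leg 3: heading 171.3°; drift -22.5° → track 148.8°, groundspeed 74.9 kt
Leg 4: heading 336.4°; drift +15.3° → track 351.7°, groundspeed 141.9 kt
Leg 5: heading 91.0°; drift -18.2° → track 72.8°, groundspeed 136.0 kt
Leg 6: heading 252.0°; drift +24.3° → track 276.3°, groundspeed 80.1 kt

Leg 1: track=239.6°, groundspeed=63.8 kt
Leg 2: track=318.0°, groundspeed=113.7 kt
Leg 3: track=148.8°, groundspeed=74.9 kt
Leg 4: track=351.7°, groundspeed=141.9 kt
Leg 5: track=72.8°, groundspeed=136.0 kt
Leg 6: track=276.3°, groundspeed=80.1 kt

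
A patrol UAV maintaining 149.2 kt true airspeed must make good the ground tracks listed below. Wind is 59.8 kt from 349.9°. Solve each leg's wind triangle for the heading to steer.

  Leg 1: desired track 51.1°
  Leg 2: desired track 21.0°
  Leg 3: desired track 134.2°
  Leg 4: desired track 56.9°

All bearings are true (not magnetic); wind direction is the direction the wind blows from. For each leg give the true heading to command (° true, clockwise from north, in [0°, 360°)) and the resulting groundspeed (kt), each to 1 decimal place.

Leg 1: heading=30.5°, groundspeed=110.9 kt
Leg 2: heading=9.1°, groundspeed=94.8 kt
Leg 3: heading=120.7°, groundspeed=193.6 kt
Leg 4: heading=35.2°, groundspeed=115.3 kt

Leg 1: desired track 51.1°; wind correction -20.6° → command heading 30.5°, groundspeed 110.9 kt
Leg 2: desired track 21.0°; wind correction -11.9° → command heading 9.1°, groundspeed 94.8 kt
Leg 3: desired track 134.2°; wind correction -13.5° → command heading 120.7°, groundspeed 193.6 kt
Leg 4: desired track 56.9°; wind correction -21.7° → command heading 35.2°, groundspeed 115.3 kt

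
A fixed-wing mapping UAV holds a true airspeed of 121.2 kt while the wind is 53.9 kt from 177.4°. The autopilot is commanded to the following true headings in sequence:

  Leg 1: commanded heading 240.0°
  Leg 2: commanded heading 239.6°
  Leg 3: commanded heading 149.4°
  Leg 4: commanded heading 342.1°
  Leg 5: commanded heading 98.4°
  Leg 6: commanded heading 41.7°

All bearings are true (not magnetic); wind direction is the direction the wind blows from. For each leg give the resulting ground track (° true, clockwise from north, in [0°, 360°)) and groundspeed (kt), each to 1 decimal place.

Leg 1: track=266.4°, groundspeed=107.6 kt
Leg 2: track=266.0°, groundspeed=107.2 kt
Leg 3: track=130.4°, groundspeed=77.8 kt
Leg 4: track=346.8°, groundspeed=173.8 kt
Leg 5: track=72.9°, groundspeed=122.9 kt
Leg 6: track=28.4°, groundspeed=164.2 kt

Leg 1: heading 240.0°; drift +26.4° → track 266.4°, groundspeed 107.6 kt
Leg 2: heading 239.6°; drift +26.4° → track 266.0°, groundspeed 107.2 kt
Leg 3: heading 149.4°; drift -19.0° → track 130.4°, groundspeed 77.8 kt
Leg 4: heading 342.1°; drift +4.7° → track 346.8°, groundspeed 173.8 kt
Leg 5: heading 98.4°; drift -25.5° → track 72.9°, groundspeed 122.9 kt
Leg 6: heading 41.7°; drift -13.3° → track 28.4°, groundspeed 164.2 kt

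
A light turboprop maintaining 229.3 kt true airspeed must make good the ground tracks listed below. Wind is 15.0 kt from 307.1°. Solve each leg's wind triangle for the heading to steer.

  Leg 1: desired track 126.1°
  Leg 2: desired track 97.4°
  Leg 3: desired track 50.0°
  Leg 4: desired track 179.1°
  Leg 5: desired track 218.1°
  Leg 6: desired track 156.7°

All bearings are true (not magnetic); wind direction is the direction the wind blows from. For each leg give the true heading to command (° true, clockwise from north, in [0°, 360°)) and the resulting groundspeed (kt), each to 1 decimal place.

Leg 1: heading=126.0°, groundspeed=244.3 kt
Leg 2: heading=95.5°, groundspeed=242.2 kt
Leg 3: heading=46.3°, groundspeed=232.2 kt
Leg 4: heading=182.1°, groundspeed=238.2 kt
Leg 5: heading=221.9°, groundspeed=228.5 kt
Leg 6: heading=158.6°, groundspeed=242.2 kt

Leg 1: desired track 126.1°; wind correction -0.1° → command heading 126.0°, groundspeed 244.3 kt
Leg 2: desired track 97.4°; wind correction -1.9° → command heading 95.5°, groundspeed 242.2 kt
Leg 3: desired track 50.0°; wind correction -3.7° → command heading 46.3°, groundspeed 232.2 kt
Leg 4: desired track 179.1°; wind correction +3.0° → command heading 182.1°, groundspeed 238.2 kt
Leg 5: desired track 218.1°; wind correction +3.8° → command heading 221.9°, groundspeed 228.5 kt
Leg 6: desired track 156.7°; wind correction +1.9° → command heading 158.6°, groundspeed 242.2 kt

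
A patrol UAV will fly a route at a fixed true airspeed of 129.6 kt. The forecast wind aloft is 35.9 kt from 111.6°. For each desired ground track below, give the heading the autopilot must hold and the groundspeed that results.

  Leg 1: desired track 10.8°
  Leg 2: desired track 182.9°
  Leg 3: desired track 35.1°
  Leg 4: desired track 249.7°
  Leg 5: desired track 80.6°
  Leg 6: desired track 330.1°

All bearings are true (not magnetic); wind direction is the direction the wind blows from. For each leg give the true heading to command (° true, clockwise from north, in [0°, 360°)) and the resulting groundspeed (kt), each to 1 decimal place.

Leg 1: heading=26.6°, groundspeed=131.4 kt
Leg 2: heading=167.7°, groundspeed=113.5 kt
Leg 3: heading=50.7°, groundspeed=116.4 kt
Leg 4: heading=239.0°, groundspeed=154.1 kt
Leg 5: heading=88.8°, groundspeed=97.5 kt
Leg 6: heading=340.0°, groundspeed=155.8 kt

Leg 1: desired track 10.8°; wind correction +15.8° → command heading 26.6°, groundspeed 131.4 kt
Leg 2: desired track 182.9°; wind correction -15.2° → command heading 167.7°, groundspeed 113.5 kt
Leg 3: desired track 35.1°; wind correction +15.6° → command heading 50.7°, groundspeed 116.4 kt
Leg 4: desired track 249.7°; wind correction -10.7° → command heading 239.0°, groundspeed 154.1 kt
Leg 5: desired track 80.6°; wind correction +8.2° → command heading 88.8°, groundspeed 97.5 kt
Leg 6: desired track 330.1°; wind correction +9.9° → command heading 340.0°, groundspeed 155.8 kt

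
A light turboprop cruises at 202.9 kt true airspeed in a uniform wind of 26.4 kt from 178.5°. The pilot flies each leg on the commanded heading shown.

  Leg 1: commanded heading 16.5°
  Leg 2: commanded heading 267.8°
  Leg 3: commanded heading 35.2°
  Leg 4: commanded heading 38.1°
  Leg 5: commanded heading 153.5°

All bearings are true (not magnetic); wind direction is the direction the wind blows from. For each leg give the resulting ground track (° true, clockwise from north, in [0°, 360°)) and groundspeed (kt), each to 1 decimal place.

Leg 1: track=14.5°, groundspeed=228.2 kt
Leg 2: track=275.2°, groundspeed=204.3 kt
Leg 3: track=31.2°, groundspeed=224.6 kt
Leg 4: track=33.8°, groundspeed=223.9 kt
Leg 5: track=149.9°, groundspeed=179.3 kt

Leg 1: heading 16.5°; drift -2.0° → track 14.5°, groundspeed 228.2 kt
Leg 2: heading 267.8°; drift +7.4° → track 275.2°, groundspeed 204.3 kt
Leg 3: heading 35.2°; drift -4.0° → track 31.2°, groundspeed 224.6 kt
Leg 4: heading 38.1°; drift -4.3° → track 33.8°, groundspeed 223.9 kt
Leg 5: heading 153.5°; drift -3.6° → track 149.9°, groundspeed 179.3 kt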